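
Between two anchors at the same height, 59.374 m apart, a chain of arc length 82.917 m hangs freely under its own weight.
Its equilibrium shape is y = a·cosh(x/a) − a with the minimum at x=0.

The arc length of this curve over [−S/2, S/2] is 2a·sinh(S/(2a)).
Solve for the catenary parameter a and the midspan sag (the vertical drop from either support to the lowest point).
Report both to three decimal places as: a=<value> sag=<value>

seed: a₀ = √(S³/(24(L−S))) = √(59.374³/(24·23.543)) = 19.246774
iter 1: u=1.542440  f(a)=+2.965e+00  f'(a)=-3.080e+00  a ← 19.246774 − (+2.965e+00/-3.080e+00) = 20.209248
iter 2: u=1.468981  f(a)=+2.369e-01  f'(a)=-2.606e+00  a ← 20.209248 − (+2.369e-01/-2.606e+00) = 20.300153
iter 3: u=1.462403  f(a)=+1.803e-03  f'(a)=-2.566e+00  a ← 20.300153 − (+1.803e-03/-2.566e+00) = 20.300855
iter 4: u=1.462352  f(a)=+1.062e-07  f'(a)=-2.566e+00  a ← 20.300855 − (+1.062e-07/-2.566e+00) = 20.300855
iter 5: u=1.462352  f(a)=+1.421e-14  f'(a)=-2.566e+00  a ← 20.300855 − (+1.421e-14/-2.566e+00) = 20.300855
converged: |Δa| < 1e-12 after 5 iterations
sag = a·(cosh(S/(2a)) − 1) = 20.300855·(cosh(1.462352) − 1) = 25.861163
T_max/T_min = cosh(S/(2a)) = 2.273895

a=20.301 sag=25.861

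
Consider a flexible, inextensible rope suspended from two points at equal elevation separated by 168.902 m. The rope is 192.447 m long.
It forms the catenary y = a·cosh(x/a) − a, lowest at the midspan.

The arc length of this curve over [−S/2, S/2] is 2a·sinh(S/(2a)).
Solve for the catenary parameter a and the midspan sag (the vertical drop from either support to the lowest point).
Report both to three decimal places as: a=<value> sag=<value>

a=94.213 sag=40.453

seed: a₀ = √(S³/(24(L−S))) = √(168.902³/(24·23.545)) = 92.341563
iter 1: u=0.914550  f(a)=+1.004e+00  f'(a)=-5.539e-01  a ← 92.341563 − (+1.004e+00/-5.539e-01) = 94.155050
iter 2: u=0.896935  f(a)=+3.035e-02  f'(a)=-5.209e-01  a ← 94.155050 − (+3.035e-02/-5.209e-01) = 94.213324
iter 3: u=0.896381  f(a)=+2.963e-05  f'(a)=-5.199e-01  a ← 94.213324 − (+2.963e-05/-5.199e-01) = 94.213381
iter 4: u=0.896380  f(a)=+2.828e-11  f'(a)=-5.199e-01  a ← 94.213381 − (+2.828e-11/-5.199e-01) = 94.213381
converged: |Δa| < 1e-12 after 4 iterations
sag = a·(cosh(S/(2a)) − 1) = 94.213381·(cosh(0.896380) − 1) = 40.453330
T_max/T_min = cosh(S/(2a)) = 1.429380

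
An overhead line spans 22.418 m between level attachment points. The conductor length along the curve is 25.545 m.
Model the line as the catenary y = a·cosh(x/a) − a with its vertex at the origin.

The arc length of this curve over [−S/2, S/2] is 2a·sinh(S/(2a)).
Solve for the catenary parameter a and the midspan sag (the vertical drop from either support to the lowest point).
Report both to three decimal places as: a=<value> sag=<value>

a=12.501 sag=5.371

seed: a₀ = √(S³/(24(L−S))) = √(22.418³/(24·3.127)) = 12.252529
iter 1: u=0.914832  f(a)=+1.335e-01  f'(a)=-5.544e-01  a ← 12.252529 − (+1.335e-01/-5.544e-01) = 12.493294
iter 2: u=0.897201  f(a)=+4.036e-03  f'(a)=-5.214e-01  a ← 12.493294 − (+4.036e-03/-5.214e-01) = 12.501036
iter 3: u=0.896646  f(a)=+3.945e-06  f'(a)=-5.204e-01  a ← 12.501036 − (+3.945e-06/-5.204e-01) = 12.501043
iter 4: u=0.896645  f(a)=+3.784e-12  f'(a)=-5.203e-01  a ← 12.501043 − (+3.784e-12/-5.203e-01) = 12.501043
converged: |Δa| < 1e-12 after 4 iterations
sag = a·(cosh(S/(2a)) − 1) = 12.501043·(cosh(0.896645) − 1) = 5.371081
T_max/T_min = cosh(S/(2a)) = 1.429651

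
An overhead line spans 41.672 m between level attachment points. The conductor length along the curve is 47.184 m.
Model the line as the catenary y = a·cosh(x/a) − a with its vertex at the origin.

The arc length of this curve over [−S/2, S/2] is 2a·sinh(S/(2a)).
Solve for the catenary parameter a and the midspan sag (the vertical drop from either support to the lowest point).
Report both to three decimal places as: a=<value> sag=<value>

seed: a₀ = √(S³/(24(L−S))) = √(41.672³/(24·5.512)) = 23.388711
iter 1: u=0.890857  f(a)=+2.229e-01  f'(a)=-5.098e-01  a ← 23.388711 − (+2.229e-01/-5.098e-01) = 23.825928
iter 2: u=0.874509  f(a)=+6.404e-03  f'(a)=-4.809e-01  a ← 23.825928 − (+6.404e-03/-4.809e-01) = 23.839244
iter 3: u=0.874021  f(a)=+5.632e-06  f'(a)=-4.801e-01  a ← 23.839244 − (+5.632e-06/-4.801e-01) = 23.839256
iter 4: u=0.874021  f(a)=+4.370e-12  f'(a)=-4.801e-01  a ← 23.839256 − (+4.370e-12/-4.801e-01) = 23.839256
converged: |Δa| < 1e-12 after 4 iterations
sag = a·(cosh(S/(2a)) − 1) = 23.839256·(cosh(0.874021) − 1) = 9.700163
T_max/T_min = cosh(S/(2a)) = 1.406899

a=23.839 sag=9.700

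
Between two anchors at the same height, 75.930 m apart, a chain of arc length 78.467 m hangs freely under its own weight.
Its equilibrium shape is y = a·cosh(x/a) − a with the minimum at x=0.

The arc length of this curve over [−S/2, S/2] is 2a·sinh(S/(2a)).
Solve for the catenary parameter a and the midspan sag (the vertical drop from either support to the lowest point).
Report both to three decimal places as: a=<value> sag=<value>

a=85.214 sag=8.598

seed: a₀ = √(S³/(24(L−S))) = √(75.930³/(24·2.537)) = 84.791876
iter 1: u=0.447743  f(a)=+2.555e-02  f'(a)=-6.105e-02  a ← 84.791876 − (+2.555e-02/-6.105e-02) = 85.210424
iter 2: u=0.445544  f(a)=+1.904e-04  f'(a)=-6.014e-02  a ← 85.210424 − (+1.904e-04/-6.014e-02) = 85.213590
iter 3: u=0.445528  f(a)=+1.075e-08  f'(a)=-6.014e-02  a ← 85.213590 − (+1.075e-08/-6.014e-02) = 85.213590
iter 4: u=0.445528  f(a)=+0.000e+00  f'(a)=-6.014e-02  a ← 85.213590 − (+0.000e+00/-6.014e-02) = 85.213590
converged: |Δa| < 1e-12 after 4 iterations
sag = a·(cosh(S/(2a)) − 1) = 85.213590·(cosh(0.445528) − 1) = 8.598048
T_max/T_min = cosh(S/(2a)) = 1.100900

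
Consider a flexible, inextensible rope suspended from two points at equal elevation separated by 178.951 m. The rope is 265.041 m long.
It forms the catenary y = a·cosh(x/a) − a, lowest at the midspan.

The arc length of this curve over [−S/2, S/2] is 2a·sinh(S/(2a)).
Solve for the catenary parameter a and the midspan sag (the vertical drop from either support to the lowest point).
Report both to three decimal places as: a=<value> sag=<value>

seed: a₀ = √(S³/(24(L−S))) = √(178.951³/(24·86.090)) = 52.664652
iter 1: u=1.698967  f(a)=+1.331e+01  f'(a)=-4.316e+00  a ← 52.664652 − (+1.331e+01/-4.316e+00) = 55.749639
iter 2: u=1.604952  f(a)=+1.260e+00  f'(a)=-3.535e+00  a ← 55.749639 − (+1.260e+00/-3.535e+00) = 56.105985
iter 3: u=1.594759  f(a)=+1.387e-02  f'(a)=-3.457e+00  a ← 56.105985 − (+1.387e-02/-3.457e+00) = 56.109998
iter 4: u=1.594645  f(a)=+1.724e-06  f'(a)=-3.456e+00  a ← 56.109998 − (+1.724e-06/-3.456e+00) = 56.109999
iter 5: u=1.594644  f(a)=+0.000e+00  f'(a)=-3.456e+00  a ← 56.109999 − (+0.000e+00/-3.456e+00) = 56.109999
converged: |Δa| < 1e-12 after 5 iterations
sag = a·(cosh(S/(2a)) − 1) = 56.109999·(cosh(1.594644) − 1) = 87.799747
T_max/T_min = cosh(S/(2a)) = 2.564779

a=56.110 sag=87.800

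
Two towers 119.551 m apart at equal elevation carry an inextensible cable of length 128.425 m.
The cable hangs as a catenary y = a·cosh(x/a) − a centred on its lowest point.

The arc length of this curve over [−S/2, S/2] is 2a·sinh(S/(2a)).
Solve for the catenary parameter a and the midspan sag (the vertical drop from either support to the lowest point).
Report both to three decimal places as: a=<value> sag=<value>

seed: a₀ = √(S³/(24(L−S))) = √(119.551³/(24·8.874)) = 89.570394
iter 1: u=0.667358  f(a)=+1.997e-01  f'(a)=-2.071e-01  a ← 89.570394 − (+1.997e-01/-2.071e-01) = 90.534691
iter 2: u=0.660250  f(a)=+3.271e-03  f'(a)=-2.004e-01  a ← 90.534691 − (+3.271e-03/-2.004e-01) = 90.551016
iter 3: u=0.660131  f(a)=+9.099e-07  f'(a)=-2.003e-01  a ← 90.551016 − (+9.099e-07/-2.003e-01) = 90.551020
iter 4: u=0.660131  f(a)=+8.527e-14  f'(a)=-2.003e-01  a ← 90.551020 − (+8.527e-14/-2.003e-01) = 90.551020
converged: |Δa| < 1e-12 after 4 iterations
sag = a·(cosh(S/(2a)) − 1) = 90.551020·(cosh(0.660131) − 1) = 20.456783
T_max/T_min = cosh(S/(2a)) = 1.225914

a=90.551 sag=20.457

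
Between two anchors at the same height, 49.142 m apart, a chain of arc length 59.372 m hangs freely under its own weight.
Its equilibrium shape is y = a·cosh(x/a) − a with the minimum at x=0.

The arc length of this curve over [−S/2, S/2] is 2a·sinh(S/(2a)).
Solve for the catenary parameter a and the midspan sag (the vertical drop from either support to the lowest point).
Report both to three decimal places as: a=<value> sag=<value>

seed: a₀ = √(S³/(24(L−S))) = √(49.142³/(24·10.230)) = 21.985472
iter 1: u=1.117602  f(a)=+6.582e-01  f'(a)=-1.052e+00  a ← 21.985472 − (+6.582e-01/-1.052e+00) = 22.611057
iter 2: u=1.086681  f(a)=+2.914e-02  f'(a)=-9.609e-01  a ← 22.611057 − (+2.914e-02/-9.609e-01) = 22.641383
iter 3: u=1.085225  f(a)=+6.297e-05  f'(a)=-9.567e-01  a ← 22.641383 − (+6.297e-05/-9.567e-01) = 22.641449
iter 4: u=1.085222  f(a)=+2.954e-10  f'(a)=-9.567e-01  a ← 22.641449 − (+2.954e-10/-9.567e-01) = 22.641449
iter 5: u=1.085222  f(a)=-1.421e-14  f'(a)=-9.567e-01  a ← 22.641449 − (-1.421e-14/-9.567e-01) = 22.641449
converged: |Δa| < 1e-12 after 5 iterations
sag = a·(cosh(S/(2a)) − 1) = 22.641449·(cosh(1.085222) − 1) = 14.693438
T_max/T_min = cosh(S/(2a)) = 1.648962

a=22.641 sag=14.693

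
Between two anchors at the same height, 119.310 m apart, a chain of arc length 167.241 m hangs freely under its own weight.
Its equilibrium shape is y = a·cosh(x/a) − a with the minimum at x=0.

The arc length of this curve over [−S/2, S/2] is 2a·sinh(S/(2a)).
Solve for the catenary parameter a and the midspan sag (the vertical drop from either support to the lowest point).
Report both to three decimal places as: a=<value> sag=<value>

seed: a₀ = √(S³/(24(L−S))) = √(119.310³/(24·47.931)) = 38.423896
iter 1: u=1.552549  f(a)=+6.120e+00  f'(a)=-3.150e+00  a ← 38.423896 − (+6.120e+00/-3.150e+00) = 40.366386
iter 2: u=1.477839  f(a)=+4.947e-01  f'(a)=-2.660e+00  a ← 40.366386 − (+4.947e-01/-2.660e+00) = 40.552363
iter 3: u=1.471061  f(a)=+3.860e-03  f'(a)=-2.618e+00  a ← 40.552363 − (+3.860e-03/-2.618e+00) = 40.553837
iter 4: u=1.471008  f(a)=+2.392e-07  f'(a)=-2.618e+00  a ← 40.553837 − (+2.392e-07/-2.618e+00) = 40.553837
iter 5: u=1.471008  f(a)=-2.842e-14  f'(a)=-2.618e+00  a ← 40.553837 − (-2.842e-14/-2.618e+00) = 40.553837
converged: |Δa| < 1e-12 after 5 iterations
sag = a·(cosh(S/(2a)) − 1) = 40.553837·(cosh(1.471008) − 1) = 52.381634
T_max/T_min = cosh(S/(2a)) = 2.291657

a=40.554 sag=52.382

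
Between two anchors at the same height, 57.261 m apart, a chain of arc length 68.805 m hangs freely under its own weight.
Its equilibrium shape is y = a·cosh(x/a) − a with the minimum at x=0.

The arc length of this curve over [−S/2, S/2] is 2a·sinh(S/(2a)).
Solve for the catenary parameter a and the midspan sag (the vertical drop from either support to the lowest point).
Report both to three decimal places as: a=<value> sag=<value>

a=26.785 sag=16.815

seed: a₀ = √(S³/(24(L−S))) = √(57.261³/(24·11.544)) = 26.031825
iter 1: u=1.099827  f(a)=+7.186e-01  f'(a)=-9.989e-01  a ← 26.031825 − (+7.186e-01/-9.989e-01) = 26.751231
iter 2: u=1.070250  f(a)=+3.087e-02  f'(a)=-9.148e-01  a ← 26.751231 − (+3.087e-02/-9.148e-01) = 26.784974
iter 3: u=1.068902  f(a)=+6.261e-05  f'(a)=-9.111e-01  a ← 26.784974 − (+6.261e-05/-9.111e-01) = 26.785043
iter 4: u=1.068899  f(a)=+2.587e-10  f'(a)=-9.111e-01  a ← 26.785043 − (+2.587e-10/-9.111e-01) = 26.785043
iter 5: u=1.068899  f(a)=+0.000e+00  f'(a)=-9.111e-01  a ← 26.785043 − (+0.000e+00/-9.111e-01) = 26.785043
converged: |Δa| < 1e-12 after 5 iterations
sag = a·(cosh(S/(2a)) − 1) = 26.785043·(cosh(1.068899) − 1) = 16.815078
T_max/T_min = cosh(S/(2a)) = 1.627779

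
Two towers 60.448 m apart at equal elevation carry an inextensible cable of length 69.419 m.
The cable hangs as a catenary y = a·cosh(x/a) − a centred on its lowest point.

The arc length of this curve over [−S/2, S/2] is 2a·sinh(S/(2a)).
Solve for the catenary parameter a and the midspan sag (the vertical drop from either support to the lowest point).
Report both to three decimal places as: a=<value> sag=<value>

a=32.719 sag=14.981

seed: a₀ = √(S³/(24(L−S))) = √(60.448³/(24·8.971)) = 32.029256
iter 1: u=0.943637  f(a)=+4.080e-01  f'(a)=-6.117e-01  a ← 32.029256 − (+4.080e-01/-6.117e-01) = 32.696260
iter 2: u=0.924387  f(a)=+1.309e-02  f'(a)=-5.730e-01  a ← 32.696260 − (+1.309e-02/-5.730e-01) = 32.719110
iter 3: u=0.923741  f(a)=+1.447e-05  f'(a)=-5.717e-01  a ← 32.719110 − (+1.447e-05/-5.717e-01) = 32.719136
iter 4: u=0.923741  f(a)=+1.774e-11  f'(a)=-5.717e-01  a ← 32.719136 − (+1.774e-11/-5.717e-01) = 32.719136
converged: |Δa| < 1e-12 after 4 iterations
sag = a·(cosh(S/(2a)) − 1) = 32.719136·(cosh(0.923741) − 1) = 14.980877
T_max/T_min = cosh(S/(2a)) = 1.457863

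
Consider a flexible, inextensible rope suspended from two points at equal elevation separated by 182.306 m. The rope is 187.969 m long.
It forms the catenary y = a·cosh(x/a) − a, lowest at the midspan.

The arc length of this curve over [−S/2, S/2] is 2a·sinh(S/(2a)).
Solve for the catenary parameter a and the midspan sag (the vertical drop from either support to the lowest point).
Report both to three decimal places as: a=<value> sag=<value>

a=212.118 sag=19.889

seed: a₀ = √(S³/(24(L−S))) = √(182.306³/(24·5.663)) = 211.140984
iter 1: u=0.431716  f(a)=+5.301e-02  f'(a)=-5.465e-02  a ← 211.140984 − (+5.301e-02/-5.465e-02) = 212.110968
iter 2: u=0.429742  f(a)=+3.675e-04  f'(a)=-5.389e-02  a ← 212.110968 − (+3.675e-04/-5.389e-02) = 212.117787
iter 3: u=0.429728  f(a)=+1.794e-08  f'(a)=-5.389e-02  a ← 212.117787 − (+1.794e-08/-5.389e-02) = 212.117787
iter 4: u=0.429728  f(a)=-2.842e-14  f'(a)=-5.389e-02  a ← 212.117787 − (-2.842e-14/-5.389e-02) = 212.117787
converged: |Δa| < 1e-12 after 4 iterations
sag = a·(cosh(S/(2a)) − 1) = 212.117787·(cosh(0.429728) − 1) = 19.888768
T_max/T_min = cosh(S/(2a)) = 1.093763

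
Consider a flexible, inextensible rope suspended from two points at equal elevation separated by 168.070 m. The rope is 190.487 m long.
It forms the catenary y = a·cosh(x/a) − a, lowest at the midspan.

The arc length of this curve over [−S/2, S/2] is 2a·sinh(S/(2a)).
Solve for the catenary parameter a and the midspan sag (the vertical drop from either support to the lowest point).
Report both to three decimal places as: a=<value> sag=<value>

seed: a₀ = √(S³/(24(L−S))) = √(168.070³/(24·22.417)) = 93.937919
iter 1: u=0.894580  f(a)=+9.143e-01  f'(a)=-5.166e-01  a ← 93.937919 − (+9.143e-01/-5.166e-01) = 95.707785
iter 2: u=0.878037  f(a)=+2.648e-02  f'(a)=-4.870e-01  a ← 95.707785 − (+2.648e-02/-4.870e-01) = 95.762149
iter 3: u=0.877539  f(a)=+2.368e-05  f'(a)=-4.862e-01  a ← 95.762149 − (+2.368e-05/-4.862e-01) = 95.762198
iter 4: u=0.877538  f(a)=+1.896e-11  f'(a)=-4.862e-01  a ← 95.762198 − (+1.896e-11/-4.862e-01) = 95.762198
converged: |Δa| < 1e-12 after 4 iterations
sag = a·(cosh(S/(2a)) − 1) = 95.762198·(cosh(0.877538) − 1) = 39.299724
T_max/T_min = cosh(S/(2a)) = 1.410389

a=95.762 sag=39.300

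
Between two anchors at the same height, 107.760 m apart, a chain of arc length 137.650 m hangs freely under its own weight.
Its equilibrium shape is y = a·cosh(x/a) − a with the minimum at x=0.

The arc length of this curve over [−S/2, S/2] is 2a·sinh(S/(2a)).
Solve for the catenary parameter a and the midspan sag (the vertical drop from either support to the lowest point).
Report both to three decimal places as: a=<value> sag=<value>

a=43.403 sag=37.965

seed: a₀ = √(S³/(24(L−S))) = √(107.760³/(24·29.890)) = 41.765511
iter 1: u=1.290060  f(a)=+2.588e+00  f'(a)=-1.684e+00  a ← 41.765511 − (+2.588e+00/-1.684e+00) = 43.302261
iter 2: u=1.244277  f(a)=+1.497e-01  f'(a)=-1.494e+00  a ← 43.302261 − (+1.497e-01/-1.494e+00) = 43.402434
iter 3: u=1.241405  f(a)=+5.689e-04  f'(a)=-1.483e+00  a ← 43.402434 − (+5.689e-04/-1.483e+00) = 43.402817
iter 4: u=1.241394  f(a)=+8.285e-09  f'(a)=-1.483e+00  a ← 43.402817 − (+8.285e-09/-1.483e+00) = 43.402817
iter 5: u=1.241394  f(a)=+2.842e-14  f'(a)=-1.483e+00  a ← 43.402817 − (+2.842e-14/-1.483e+00) = 43.402817
converged: |Δa| < 1e-12 after 5 iterations
sag = a·(cosh(S/(2a)) − 1) = 43.402817·(cosh(1.241394) − 1) = 37.964776
T_max/T_min = cosh(S/(2a)) = 1.874708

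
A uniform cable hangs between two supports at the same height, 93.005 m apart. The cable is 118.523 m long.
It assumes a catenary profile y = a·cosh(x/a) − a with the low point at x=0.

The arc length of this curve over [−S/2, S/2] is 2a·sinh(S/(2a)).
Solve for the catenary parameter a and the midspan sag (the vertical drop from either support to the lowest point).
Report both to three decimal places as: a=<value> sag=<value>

seed: a₀ = √(S³/(24(L−S))) = √(93.005³/(24·25.518)) = 36.243532
iter 1: u=1.283057  f(a)=+2.185e+00  f'(a)=-1.654e+00  a ← 36.243532 − (+2.185e+00/-1.654e+00) = 37.564366
iter 2: u=1.237942  f(a)=+1.251e-01  f'(a)=-1.470e+00  a ← 37.564366 − (+1.251e-01/-1.470e+00) = 37.649501
iter 3: u=1.235143  f(a)=+4.654e-04  f'(a)=-1.459e+00  a ← 37.649501 − (+4.654e-04/-1.459e+00) = 37.649820
iter 4: u=1.235132  f(a)=+6.493e-09  f'(a)=-1.459e+00  a ← 37.649820 − (+6.493e-09/-1.459e+00) = 37.649820
iter 5: u=1.235132  f(a)=-2.842e-14  f'(a)=-1.459e+00  a ← 37.649820 − (-2.842e-14/-1.459e+00) = 37.649820
converged: |Δa| < 1e-12 after 5 iterations
sag = a·(cosh(S/(2a)) − 1) = 37.649820·(cosh(1.235132) − 1) = 32.560110
T_max/T_min = cosh(S/(2a)) = 1.864815

a=37.650 sag=32.560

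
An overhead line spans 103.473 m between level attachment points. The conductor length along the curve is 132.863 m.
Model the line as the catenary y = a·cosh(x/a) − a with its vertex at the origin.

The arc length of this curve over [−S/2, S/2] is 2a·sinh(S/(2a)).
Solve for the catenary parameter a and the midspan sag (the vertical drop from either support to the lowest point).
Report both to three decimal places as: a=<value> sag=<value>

a=41.220 sag=36.961

seed: a₀ = √(S³/(24(L−S))) = √(103.473³/(24·29.390)) = 39.631011
iter 1: u=1.305455  f(a)=+2.608e+00  f'(a)=-1.752e+00  a ← 39.631011 − (+2.608e+00/-1.752e+00) = 41.119971
iter 2: u=1.258184  f(a)=+1.542e-01  f'(a)=-1.550e+00  a ← 41.119971 − (+1.542e-01/-1.550e+00) = 41.219441
iter 3: u=1.255148  f(a)=+6.139e-04  f'(a)=-1.538e+00  a ← 41.219441 − (+6.139e-04/-1.538e+00) = 41.219840
iter 4: u=1.255136  f(a)=+9.814e-09  f'(a)=-1.538e+00  a ← 41.219840 − (+9.814e-09/-1.538e+00) = 41.219840
iter 5: u=1.255136  f(a)=+2.842e-14  f'(a)=-1.538e+00  a ← 41.219840 − (+2.842e-14/-1.538e+00) = 41.219840
converged: |Δa| < 1e-12 after 5 iterations
sag = a·(cosh(S/(2a)) − 1) = 41.219840·(cosh(1.255136) − 1) = 36.960844
T_max/T_min = cosh(S/(2a)) = 1.896676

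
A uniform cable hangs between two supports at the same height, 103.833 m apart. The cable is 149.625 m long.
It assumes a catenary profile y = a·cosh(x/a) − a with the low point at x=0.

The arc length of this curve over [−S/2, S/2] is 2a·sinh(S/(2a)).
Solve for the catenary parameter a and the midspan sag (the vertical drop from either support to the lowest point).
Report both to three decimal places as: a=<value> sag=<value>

seed: a₀ = √(S³/(24(L−S))) = √(103.833³/(24·45.792)) = 31.915575
iter 1: u=1.626682  f(a)=+6.455e+00  f'(a)=-3.704e+00  a ← 31.915575 − (+6.455e+00/-3.704e+00) = 33.658043
iter 2: u=1.542469  f(a)=+5.663e-01  f'(a)=-3.080e+00  a ← 33.658043 − (+5.663e-01/-3.080e+00) = 33.841884
iter 3: u=1.534090  f(a)=+5.285e-03  f'(a)=-3.023e+00  a ← 33.841884 − (+5.285e-03/-3.023e+00) = 33.843633
iter 4: u=1.534011  f(a)=+4.698e-07  f'(a)=-3.023e+00  a ← 33.843633 − (+4.698e-07/-3.023e+00) = 33.843633
iter 5: u=1.534011  f(a)=+5.684e-14  f'(a)=-3.023e+00  a ← 33.843633 − (+5.684e-14/-3.023e+00) = 33.843633
converged: |Δa| < 1e-12 after 5 iterations
sag = a·(cosh(S/(2a)) − 1) = 33.843633·(cosh(1.534011) − 1) = 48.267887
T_max/T_min = cosh(S/(2a)) = 2.426203

a=33.844 sag=48.268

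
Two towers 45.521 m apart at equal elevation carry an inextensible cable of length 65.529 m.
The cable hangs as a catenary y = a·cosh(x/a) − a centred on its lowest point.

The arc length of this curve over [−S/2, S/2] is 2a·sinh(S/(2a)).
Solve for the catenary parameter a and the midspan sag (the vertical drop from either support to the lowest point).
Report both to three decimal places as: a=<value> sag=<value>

seed: a₀ = √(S³/(24(L−S))) = √(45.521³/(24·20.008)) = 14.015553
iter 1: u=1.623946  f(a)=+2.810e+00  f'(a)=-3.683e+00  a ← 14.015553 − (+2.810e+00/-3.683e+00) = 14.778646
iter 2: u=1.540094  f(a)=+2.458e-01  f'(a)=-3.064e+00  a ← 14.778646 − (+2.458e-01/-3.064e+00) = 14.858875
iter 3: u=1.531778  f(a)=+2.280e-03  f'(a)=-3.007e+00  a ← 14.858875 − (+2.280e-03/-3.007e+00) = 14.859633
iter 4: u=1.531700  f(a)=+2.000e-07  f'(a)=-3.007e+00  a ← 14.859633 − (+2.000e-07/-3.007e+00) = 14.859633
iter 5: u=1.531700  f(a)=+0.000e+00  f'(a)=-3.007e+00  a ← 14.859633 − (+0.000e+00/-3.007e+00) = 14.859633
converged: |Δa| < 1e-12 after 5 iterations
sag = a·(cosh(S/(2a)) − 1) = 14.859633·(cosh(1.531700) − 1) = 21.117042
T_max/T_min = cosh(S/(2a)) = 2.421101

a=14.860 sag=21.117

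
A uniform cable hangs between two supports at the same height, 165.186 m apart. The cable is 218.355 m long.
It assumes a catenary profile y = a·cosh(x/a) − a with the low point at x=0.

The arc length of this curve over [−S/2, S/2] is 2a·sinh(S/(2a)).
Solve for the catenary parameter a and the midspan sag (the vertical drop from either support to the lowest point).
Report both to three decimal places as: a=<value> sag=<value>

seed: a₀ = √(S³/(24(L−S))) = √(165.186³/(24·53.169)) = 59.432635
iter 1: u=1.389691  f(a)=+5.377e+00  f'(a)=-2.159e+00  a ← 59.432635 − (+5.377e+00/-2.159e+00) = 61.922433
iter 2: u=1.333814  f(a)=+3.563e-01  f'(a)=-1.882e+00  a ← 61.922433 − (+3.563e-01/-1.882e+00) = 62.111777
iter 3: u=1.329748  f(a)=+1.811e-03  f'(a)=-1.863e+00  a ← 62.111777 − (+1.811e-03/-1.863e+00) = 62.112749
iter 4: u=1.329727  f(a)=+4.728e-08  f'(a)=-1.863e+00  a ← 62.112749 − (+4.728e-08/-1.863e+00) = 62.112749
iter 5: u=1.329727  f(a)=+0.000e+00  f'(a)=-1.863e+00  a ← 62.112749 − (+0.000e+00/-1.863e+00) = 62.112749
converged: |Δa| < 1e-12 after 5 iterations
sag = a·(cosh(S/(2a)) − 1) = 62.112749·(cosh(1.329727) − 1) = 63.496646
T_max/T_min = cosh(S/(2a)) = 2.022280

a=62.113 sag=63.497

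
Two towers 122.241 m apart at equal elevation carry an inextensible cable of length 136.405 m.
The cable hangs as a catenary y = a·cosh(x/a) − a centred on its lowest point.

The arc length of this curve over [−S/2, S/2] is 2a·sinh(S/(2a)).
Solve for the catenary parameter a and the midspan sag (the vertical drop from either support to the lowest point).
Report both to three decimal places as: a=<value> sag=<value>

a=74.545 sag=26.492

seed: a₀ = √(S³/(24(L−S))) = √(122.241³/(24·14.164)) = 73.303846
iter 1: u=0.833797  f(a)=+5.006e-01  f'(a)=-4.140e-01  a ← 73.303846 − (+5.006e-01/-4.140e-01) = 74.513014
iter 2: u=0.820266  f(a)=+1.265e-02  f'(a)=-3.933e-01  a ← 74.513014 − (+1.265e-02/-3.933e-01) = 74.545190
iter 3: u=0.819912  f(a)=+8.552e-06  f'(a)=-3.928e-01  a ← 74.545190 − (+8.552e-06/-3.928e-01) = 74.545212
iter 4: u=0.819912  f(a)=+3.894e-12  f'(a)=-3.928e-01  a ← 74.545212 − (+3.894e-12/-3.928e-01) = 74.545212
converged: |Δa| < 1e-12 after 4 iterations
sag = a·(cosh(S/(2a)) − 1) = 74.545212·(cosh(0.819912) − 1) = 26.492255
T_max/T_min = cosh(S/(2a)) = 1.355385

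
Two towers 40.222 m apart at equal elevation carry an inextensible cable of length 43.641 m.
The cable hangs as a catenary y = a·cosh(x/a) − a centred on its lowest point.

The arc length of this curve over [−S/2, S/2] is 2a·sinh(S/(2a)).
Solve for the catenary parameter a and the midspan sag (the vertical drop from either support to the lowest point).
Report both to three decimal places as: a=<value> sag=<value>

seed: a₀ = √(S³/(24(L−S))) = √(40.222³/(24·3.419)) = 28.160497
iter 1: u=0.714156  f(a)=+8.825e-02  f'(a)=-2.554e-01  a ← 28.160497 − (+8.825e-02/-2.554e-01) = 28.506003
iter 2: u=0.705501  f(a)=+1.651e-03  f'(a)=-2.460e-01  a ← 28.506003 − (+1.651e-03/-2.460e-01) = 28.512714
iter 3: u=0.705334  f(a)=+6.017e-07  f'(a)=-2.458e-01  a ← 28.512714 − (+6.017e-07/-2.458e-01) = 28.512716
iter 4: u=0.705334  f(a)=+7.816e-14  f'(a)=-2.458e-01  a ← 28.512716 − (+7.816e-14/-2.458e-01) = 28.512716
converged: |Δa| < 1e-12 after 4 iterations
sag = a·(cosh(S/(2a)) − 1) = 28.512716·(cosh(0.705334) − 1) = 7.391451
T_max/T_min = cosh(S/(2a)) = 1.259233

a=28.513 sag=7.391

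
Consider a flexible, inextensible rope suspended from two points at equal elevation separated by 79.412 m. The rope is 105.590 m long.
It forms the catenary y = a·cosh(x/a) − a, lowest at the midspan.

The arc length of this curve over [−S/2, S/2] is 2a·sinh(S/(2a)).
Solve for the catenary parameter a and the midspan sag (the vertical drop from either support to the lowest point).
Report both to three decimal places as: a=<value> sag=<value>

a=29.535 sag=30.960

seed: a₀ = √(S³/(24(L−S))) = √(79.412³/(24·26.178)) = 28.232891
iter 1: u=1.406374  f(a)=+2.714e+00  f'(a)=-2.248e+00  a ← 28.232891 − (+2.714e+00/-2.248e+00) = 29.440214
iter 2: u=1.348699  f(a)=+1.838e-01  f'(a)=-1.953e+00  a ← 29.440214 − (+1.838e-01/-1.953e+00) = 29.534331
iter 3: u=1.344402  f(a)=+9.784e-04  f'(a)=-1.932e+00  a ← 29.534331 − (+9.784e-04/-1.932e+00) = 29.534838
iter 4: u=1.344378  f(a)=+2.805e-08  f'(a)=-1.932e+00  a ← 29.534838 − (+2.805e-08/-1.932e+00) = 29.534838
iter 5: u=1.344378  f(a)=-1.421e-14  f'(a)=-1.932e+00  a ← 29.534838 − (-1.421e-14/-1.932e+00) = 29.534838
converged: |Δa| < 1e-12 after 5 iterations
sag = a·(cosh(S/(2a)) − 1) = 29.534838·(cosh(1.344378) − 1) = 30.959944
T_max/T_min = cosh(S/(2a)) = 2.048252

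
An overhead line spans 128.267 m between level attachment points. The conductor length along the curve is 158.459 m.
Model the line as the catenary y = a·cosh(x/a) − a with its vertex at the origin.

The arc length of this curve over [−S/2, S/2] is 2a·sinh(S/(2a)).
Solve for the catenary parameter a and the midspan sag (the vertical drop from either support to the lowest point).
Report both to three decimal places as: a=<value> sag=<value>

seed: a₀ = √(S³/(24(L−S))) = √(128.267³/(24·30.192)) = 53.966076
iter 1: u=1.188404  f(a)=+2.205e+00  f'(a)=-1.285e+00  a ← 53.966076 − (+2.205e+00/-1.285e+00) = 55.681952
iter 2: u=1.151783  f(a)=+1.095e-01  f'(a)=-1.160e+00  a ← 55.681952 − (+1.095e-01/-1.160e+00) = 55.776355
iter 3: u=1.149833  f(a)=+3.016e-04  f'(a)=-1.154e+00  a ← 55.776355 − (+3.016e-04/-1.154e+00) = 55.776616
iter 4: u=1.149828  f(a)=+2.300e-09  f'(a)=-1.154e+00  a ← 55.776616 − (+2.300e-09/-1.154e+00) = 55.776616
iter 5: u=1.149828  f(a)=+5.684e-14  f'(a)=-1.154e+00  a ← 55.776616 − (+5.684e-14/-1.154e+00) = 55.776616
converged: |Δa| < 1e-12 after 5 iterations
sag = a·(cosh(S/(2a)) − 1) = 55.776616·(cosh(1.149828) − 1) = 41.116854
T_max/T_min = cosh(S/(2a)) = 1.737170

a=55.777 sag=41.117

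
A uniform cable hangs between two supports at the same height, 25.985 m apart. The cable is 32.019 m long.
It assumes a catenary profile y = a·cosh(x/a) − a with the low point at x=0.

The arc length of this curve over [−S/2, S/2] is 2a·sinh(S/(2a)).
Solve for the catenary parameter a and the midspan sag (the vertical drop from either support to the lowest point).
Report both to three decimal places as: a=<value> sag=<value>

seed: a₀ = √(S³/(24(L−S))) = √(25.985³/(24·6.034)) = 11.007173
iter 1: u=1.180367  f(a)=+4.346e-01  f'(a)=-1.257e+00  a ← 11.007173 − (+4.346e-01/-1.257e+00) = 11.352909
iter 2: u=1.144420  f(a)=+2.131e-02  f'(a)=-1.136e+00  a ← 11.352909 − (+2.131e-02/-1.136e+00) = 11.371666
iter 3: u=1.142533  f(a)=+5.713e-05  f'(a)=-1.130e+00  a ← 11.371666 − (+5.713e-05/-1.130e+00) = 11.371717
iter 4: u=1.142528  f(a)=+4.129e-10  f'(a)=-1.130e+00  a ← 11.371717 − (+4.129e-10/-1.130e+00) = 11.371717
iter 5: u=1.142528  f(a)=+0.000e+00  f'(a)=-1.130e+00  a ← 11.371717 − (+0.000e+00/-1.130e+00) = 11.371717
converged: |Δa| < 1e-12 after 5 iterations
sag = a·(cosh(S/(2a)) − 1) = 11.371717·(cosh(1.142528) − 1) = 8.265494
T_max/T_min = cosh(S/(2a)) = 1.726847

a=11.372 sag=8.265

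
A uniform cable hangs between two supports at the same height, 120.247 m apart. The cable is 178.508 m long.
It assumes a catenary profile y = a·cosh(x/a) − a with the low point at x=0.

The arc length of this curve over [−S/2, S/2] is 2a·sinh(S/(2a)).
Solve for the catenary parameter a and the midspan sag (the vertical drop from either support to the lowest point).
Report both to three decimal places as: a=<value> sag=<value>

a=37.585 sag=59.260

seed: a₀ = √(S³/(24(L−S))) = √(120.247³/(24·58.261)) = 35.262799
iter 1: u=1.705012  f(a)=+9.079e+00  f'(a)=-4.370e+00  a ← 35.262799 − (+9.079e+00/-4.370e+00) = 37.340213
iter 2: u=1.610154  f(a)=+8.641e-01  f'(a)=-3.575e+00  a ← 37.340213 − (+8.641e-01/-3.575e+00) = 37.581958
iter 3: u=1.599797  f(a)=+9.647e-03  f'(a)=-3.495e+00  a ← 37.581958 − (+9.647e-03/-3.495e+00) = 37.584718
iter 4: u=1.599679  f(a)=+1.232e-06  f'(a)=-3.494e+00  a ← 37.584718 − (+1.232e-06/-3.494e+00) = 37.584718
iter 5: u=1.599679  f(a)=-2.842e-14  f'(a)=-3.494e+00  a ← 37.584718 − (-2.842e-14/-3.494e+00) = 37.584718
converged: |Δa| < 1e-12 after 5 iterations
sag = a·(cosh(S/(2a)) − 1) = 37.584718·(cosh(1.599679) − 1) = 59.259938
T_max/T_min = cosh(S/(2a)) = 2.576703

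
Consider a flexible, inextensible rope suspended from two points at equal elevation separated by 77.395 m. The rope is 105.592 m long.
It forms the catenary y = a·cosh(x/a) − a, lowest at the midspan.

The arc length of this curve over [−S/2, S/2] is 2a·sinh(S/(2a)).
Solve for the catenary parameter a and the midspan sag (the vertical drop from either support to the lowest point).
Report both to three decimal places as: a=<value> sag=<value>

seed: a₀ = √(S³/(24(L−S))) = √(77.395³/(24·28.197)) = 26.173529
iter 1: u=1.478498  f(a)=+3.247e+00  f'(a)=-2.664e+00  a ← 26.173529 − (+3.247e+00/-2.664e+00) = 27.392505
iter 2: u=1.412704  f(a)=+2.406e-01  f'(a)=-2.282e+00  a ← 27.392505 − (+2.406e-01/-2.282e+00) = 27.497932
iter 3: u=1.407288  f(a)=+1.555e-03  f'(a)=-2.253e+00  a ← 27.497932 − (+1.555e-03/-2.253e+00) = 27.498622
iter 4: u=1.407252  f(a)=+6.588e-08  f'(a)=-2.253e+00  a ← 27.498622 − (+6.588e-08/-2.253e+00) = 27.498622
iter 5: u=1.407252  f(a)=-1.421e-14  f'(a)=-2.253e+00  a ← 27.498622 − (-1.421e-14/-2.253e+00) = 27.498622
converged: |Δa| < 1e-12 after 5 iterations
sag = a·(cosh(S/(2a)) − 1) = 27.498622·(cosh(1.407252) − 1) = 32.029454
T_max/T_min = cosh(S/(2a)) = 2.164766

a=27.499 sag=32.029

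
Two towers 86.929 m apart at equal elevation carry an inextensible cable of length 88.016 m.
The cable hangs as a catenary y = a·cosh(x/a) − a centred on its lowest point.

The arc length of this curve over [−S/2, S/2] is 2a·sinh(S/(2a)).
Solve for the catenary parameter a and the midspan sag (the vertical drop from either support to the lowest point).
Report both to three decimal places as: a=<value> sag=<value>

a=158.978 sag=5.979

seed: a₀ = √(S³/(24(L−S))) = √(86.929³/(24·1.087)) = 158.681623
iter 1: u=0.273910  f(a)=+4.085e-03  f'(a)=-1.380e-02  a ← 158.681623 − (+4.085e-03/-1.380e-02) = 158.977563
iter 2: u=0.273400  f(a)=+1.146e-05  f'(a)=-1.373e-02  a ← 158.977563 − (+1.146e-05/-1.373e-02) = 158.978397
iter 3: u=0.273399  f(a)=+9.065e-11  f'(a)=-1.373e-02  a ← 158.978397 − (+9.065e-11/-1.373e-02) = 158.978397
iter 4: u=0.273399  f(a)=+0.000e+00  f'(a)=-1.373e-02  a ← 158.978397 − (+0.000e+00/-1.373e-02) = 158.978397
converged: |Δa| < 1e-12 after 4 iterations
sag = a·(cosh(S/(2a)) − 1) = 158.978397·(cosh(0.273399) − 1) = 5.978672
T_max/T_min = cosh(S/(2a)) = 1.037607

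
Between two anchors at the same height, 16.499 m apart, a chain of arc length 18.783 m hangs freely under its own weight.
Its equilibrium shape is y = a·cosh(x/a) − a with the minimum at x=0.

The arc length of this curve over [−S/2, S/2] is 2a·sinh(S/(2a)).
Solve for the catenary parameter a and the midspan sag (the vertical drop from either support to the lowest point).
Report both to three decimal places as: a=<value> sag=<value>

a=9.234 sag=3.937

seed: a₀ = √(S³/(24(L−S))) = √(16.499³/(24·2.284)) = 9.051754
iter 1: u=0.911370  f(a)=+9.675e-02  f'(a)=-5.478e-01  a ← 9.051754 − (+9.675e-02/-5.478e-01) = 9.228363
iter 2: u=0.893929  f(a)=+2.904e-03  f'(a)=-5.154e-01  a ← 9.228363 − (+2.904e-03/-5.154e-01) = 9.233997
iter 3: u=0.893383  f(a)=+2.796e-06  f'(a)=-5.144e-01  a ← 9.233997 − (+2.796e-06/-5.144e-01) = 9.234003
iter 4: u=0.893383  f(a)=+2.597e-12  f'(a)=-5.144e-01  a ← 9.234003 − (+2.597e-12/-5.144e-01) = 9.234003
converged: |Δa| < 1e-12 after 4 iterations
sag = a·(cosh(S/(2a)) − 1) = 9.234003·(cosh(0.893383) − 1) = 3.936687
T_max/T_min = cosh(S/(2a)) = 1.426325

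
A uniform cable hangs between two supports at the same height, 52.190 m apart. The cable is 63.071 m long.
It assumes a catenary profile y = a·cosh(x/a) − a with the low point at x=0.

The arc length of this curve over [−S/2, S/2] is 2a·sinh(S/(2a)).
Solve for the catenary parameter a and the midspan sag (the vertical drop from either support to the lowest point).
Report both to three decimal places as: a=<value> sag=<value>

seed: a₀ = √(S³/(24(L−S))) = √(52.190³/(24·10.881)) = 23.331406
iter 1: u=1.118450  f(a)=+7.012e-01  f'(a)=-1.055e+00  a ← 23.331406 − (+7.012e-01/-1.055e+00) = 23.996205
iter 2: u=1.087464  f(a)=+3.109e-02  f'(a)=-9.631e-01  a ← 23.996205 − (+3.109e-02/-9.631e-01) = 24.028482
iter 3: u=1.086003  f(a)=+6.738e-05  f'(a)=-9.589e-01  a ← 24.028482 − (+6.738e-05/-9.589e-01) = 24.028552
iter 4: u=1.086000  f(a)=+3.180e-10  f'(a)=-9.589e-01  a ← 24.028552 − (+3.180e-10/-9.589e-01) = 24.028552
iter 5: u=1.086000  f(a)=-1.421e-14  f'(a)=-9.589e-01  a ← 24.028552 − (-1.421e-14/-9.589e-01) = 24.028552
converged: |Δa| < 1e-12 after 5 iterations
sag = a·(cosh(S/(2a)) − 1) = 24.028552·(cosh(1.086000) − 1) = 15.618126
T_max/T_min = cosh(S/(2a)) = 1.649982

a=24.029 sag=15.618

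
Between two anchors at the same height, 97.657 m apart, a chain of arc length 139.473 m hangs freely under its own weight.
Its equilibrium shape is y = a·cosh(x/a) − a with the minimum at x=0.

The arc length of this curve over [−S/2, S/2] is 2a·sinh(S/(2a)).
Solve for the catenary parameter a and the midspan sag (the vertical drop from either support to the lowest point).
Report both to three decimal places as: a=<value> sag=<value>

seed: a₀ = √(S³/(24(L−S))) = √(97.657³/(24·41.816)) = 30.463388
iter 1: u=1.602858  f(a)=+5.712e+00  f'(a)=-3.519e+00  a ← 30.463388 − (+5.712e+00/-3.519e+00) = 32.086842
iter 2: u=1.521761  f(a)=+4.884e-01  f'(a)=-2.940e+00  a ← 32.086842 − (+4.884e-01/-2.940e+00) = 32.252943
iter 3: u=1.513924  f(a)=+4.308e-03  f'(a)=-2.889e+00  a ← 32.252943 − (+4.308e-03/-2.889e+00) = 32.254434
iter 4: u=1.513854  f(a)=+3.417e-07  f'(a)=-2.888e+00  a ← 32.254434 − (+3.417e-07/-2.888e+00) = 32.254434
iter 5: u=1.513854  f(a)=+0.000e+00  f'(a)=-2.888e+00  a ← 32.254434 − (+0.000e+00/-2.888e+00) = 32.254434
converged: |Δa| < 1e-12 after 5 iterations
sag = a·(cosh(S/(2a)) − 1) = 32.254434·(cosh(1.513854) − 1) = 44.579985
T_max/T_min = cosh(S/(2a)) = 2.382135

a=32.254 sag=44.580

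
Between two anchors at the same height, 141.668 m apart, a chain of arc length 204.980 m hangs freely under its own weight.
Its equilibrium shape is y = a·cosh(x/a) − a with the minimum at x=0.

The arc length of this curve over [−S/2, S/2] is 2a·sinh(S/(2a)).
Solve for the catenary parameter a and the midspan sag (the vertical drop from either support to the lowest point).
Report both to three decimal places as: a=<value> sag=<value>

a=45.903 sag=66.397

seed: a₀ = √(S³/(24(L−S))) = √(141.668³/(24·63.312)) = 43.257260
iter 1: u=1.637505  f(a)=+9.051e+00  f'(a)=-3.791e+00  a ← 43.257260 − (+9.051e+00/-3.791e+00) = 45.644634
iter 2: u=1.551858  f(a)=+8.033e-01  f'(a)=-3.146e+00  a ← 45.644634 − (+8.033e-01/-3.146e+00) = 45.900020
iter 3: u=1.543224  f(a)=+7.690e-03  f'(a)=-3.086e+00  a ← 45.900020 − (+7.690e-03/-3.086e+00) = 45.902512
iter 4: u=1.543140  f(a)=+7.195e-07  f'(a)=-3.085e+00  a ← 45.902512 − (+7.195e-07/-3.085e+00) = 45.902512
iter 5: u=1.543140  f(a)=+5.684e-14  f'(a)=-3.085e+00  a ← 45.902512 − (+5.684e-14/-3.085e+00) = 45.902512
converged: |Δa| < 1e-12 after 5 iterations
sag = a·(cosh(S/(2a)) − 1) = 45.902512·(cosh(1.543140) − 1) = 66.397268
T_max/T_min = cosh(S/(2a)) = 2.446484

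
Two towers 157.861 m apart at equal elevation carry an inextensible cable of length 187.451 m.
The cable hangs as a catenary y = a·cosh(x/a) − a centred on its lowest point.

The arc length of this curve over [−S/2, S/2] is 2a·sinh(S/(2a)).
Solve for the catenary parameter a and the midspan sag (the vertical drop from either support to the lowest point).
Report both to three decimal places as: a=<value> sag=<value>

seed: a₀ = √(S³/(24(L−S))) = √(157.861³/(24·29.590)) = 74.427627
iter 1: u=1.060500  f(a)=+1.709e+00  f'(a)=-8.882e-01  a ← 74.427627 − (+1.709e+00/-8.882e-01) = 76.351901
iter 2: u=1.033773  f(a)=+6.853e-02  f'(a)=-8.183e-01  a ← 76.351901 − (+6.853e-02/-8.183e-01) = 76.435647
iter 3: u=1.032640  f(a)=+1.204e-04  f'(a)=-8.154e-01  a ← 76.435647 − (+1.204e-04/-8.154e-01) = 76.435795
iter 4: u=1.032638  f(a)=+3.727e-10  f'(a)=-8.154e-01  a ← 76.435795 − (+3.727e-10/-8.154e-01) = 76.435795
iter 5: u=1.032638  f(a)=-2.842e-14  f'(a)=-8.154e-01  a ← 76.435795 − (-2.842e-14/-8.154e-01) = 76.435795
converged: |Δa| < 1e-12 after 5 iterations
sag = a·(cosh(S/(2a)) − 1) = 76.435795·(cosh(1.032638) − 1) = 44.505927
T_max/T_min = cosh(S/(2a)) = 1.582266

a=76.436 sag=44.506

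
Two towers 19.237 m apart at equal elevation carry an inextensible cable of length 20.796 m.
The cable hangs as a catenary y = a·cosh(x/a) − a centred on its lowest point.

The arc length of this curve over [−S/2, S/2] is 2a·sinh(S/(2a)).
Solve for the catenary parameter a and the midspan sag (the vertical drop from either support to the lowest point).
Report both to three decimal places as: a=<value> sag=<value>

seed: a₀ = √(S³/(24(L−S))) = √(19.237³/(24·1.559)) = 13.793591
iter 1: u=0.697317  f(a)=+3.835e-02  f'(a)=-2.372e-01  a ← 13.793591 − (+3.835e-02/-2.372e-01) = 13.955227
iter 2: u=0.689240  f(a)=+6.844e-04  f'(a)=-2.288e-01  a ← 13.955227 − (+6.844e-04/-2.288e-01) = 13.958217
iter 3: u=0.689092  f(a)=+2.268e-07  f'(a)=-2.287e-01  a ← 13.958217 − (+2.268e-07/-2.287e-01) = 13.958218
iter 4: u=0.689092  f(a)=+2.487e-14  f'(a)=-2.287e-01  a ← 13.958218 − (+2.487e-14/-2.287e-01) = 13.958218
converged: |Δa| < 1e-12 after 4 iterations
sag = a·(cosh(S/(2a)) − 1) = 13.958218·(cosh(0.689092) − 1) = 3.447248
T_max/T_min = cosh(S/(2a)) = 1.246969

a=13.958 sag=3.447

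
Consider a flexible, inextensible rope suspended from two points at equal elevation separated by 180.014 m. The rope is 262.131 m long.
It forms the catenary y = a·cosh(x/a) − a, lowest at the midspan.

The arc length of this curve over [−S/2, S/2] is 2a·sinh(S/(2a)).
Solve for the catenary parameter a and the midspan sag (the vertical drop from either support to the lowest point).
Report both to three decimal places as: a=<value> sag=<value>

a=57.795 sag=85.448

seed: a₀ = √(S³/(24(L−S))) = √(180.014³/(24·82.117)) = 54.404806
iter 1: u=1.654394  f(a)=+1.200e+01  f'(a)=-3.930e+00  a ← 54.404806 − (+1.200e+01/-3.930e+00) = 57.457931
iter 2: u=1.566485  f(a)=+1.084e+00  f'(a)=-3.249e+00  a ← 57.457931 − (+1.084e+00/-3.249e+00) = 57.791592
iter 3: u=1.557441  f(a)=+1.079e-02  f'(a)=-3.185e+00  a ← 57.791592 − (+1.079e-02/-3.185e+00) = 57.794980
iter 4: u=1.557350  f(a)=+1.093e-06  f'(a)=-3.184e+00  a ← 57.794980 − (+1.093e-06/-3.184e+00) = 57.794981
iter 5: u=1.557350  f(a)=+0.000e+00  f'(a)=-3.184e+00  a ← 57.794981 − (+0.000e+00/-3.184e+00) = 57.794981
converged: |Δa| < 1e-12 after 5 iterations
sag = a·(cosh(S/(2a)) − 1) = 57.794981·(cosh(1.557350) − 1) = 85.447559
T_max/T_min = cosh(S/(2a)) = 2.478460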